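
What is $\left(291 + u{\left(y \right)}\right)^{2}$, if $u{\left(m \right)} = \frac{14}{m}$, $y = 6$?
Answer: $\frac{774400}{9} \approx 86045.0$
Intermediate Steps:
$\left(291 + u{\left(y \right)}\right)^{2} = \left(291 + \frac{14}{6}\right)^{2} = \left(291 + 14 \cdot \frac{1}{6}\right)^{2} = \left(291 + \frac{7}{3}\right)^{2} = \left(\frac{880}{3}\right)^{2} = \frac{774400}{9}$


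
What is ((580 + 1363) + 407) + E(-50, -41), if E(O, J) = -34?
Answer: 2316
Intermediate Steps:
((580 + 1363) + 407) + E(-50, -41) = ((580 + 1363) + 407) - 34 = (1943 + 407) - 34 = 2350 - 34 = 2316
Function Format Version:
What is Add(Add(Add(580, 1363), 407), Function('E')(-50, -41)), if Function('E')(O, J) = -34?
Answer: 2316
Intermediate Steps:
Add(Add(Add(580, 1363), 407), Function('E')(-50, -41)) = Add(Add(Add(580, 1363), 407), -34) = Add(Add(1943, 407), -34) = Add(2350, -34) = 2316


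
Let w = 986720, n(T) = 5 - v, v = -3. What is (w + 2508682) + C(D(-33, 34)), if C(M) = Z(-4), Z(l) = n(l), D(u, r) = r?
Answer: 3495410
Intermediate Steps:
n(T) = 8 (n(T) = 5 - 1*(-3) = 5 + 3 = 8)
Z(l) = 8
C(M) = 8
(w + 2508682) + C(D(-33, 34)) = (986720 + 2508682) + 8 = 3495402 + 8 = 3495410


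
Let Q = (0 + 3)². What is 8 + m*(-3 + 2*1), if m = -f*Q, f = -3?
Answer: -19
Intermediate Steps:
Q = 9 (Q = 3² = 9)
m = 27 (m = -(-3)*9 = -1*(-27) = 27)
8 + m*(-3 + 2*1) = 8 + 27*(-3 + 2*1) = 8 + 27*(-3 + 2) = 8 + 27*(-1) = 8 - 27 = -19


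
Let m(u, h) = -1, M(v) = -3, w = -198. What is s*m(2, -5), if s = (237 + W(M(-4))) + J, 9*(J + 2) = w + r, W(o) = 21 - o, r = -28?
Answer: -2105/9 ≈ -233.89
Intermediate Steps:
J = -244/9 (J = -2 + (-198 - 28)/9 = -2 + (1/9)*(-226) = -2 - 226/9 = -244/9 ≈ -27.111)
s = 2105/9 (s = (237 + (21 - 1*(-3))) - 244/9 = (237 + (21 + 3)) - 244/9 = (237 + 24) - 244/9 = 261 - 244/9 = 2105/9 ≈ 233.89)
s*m(2, -5) = (2105/9)*(-1) = -2105/9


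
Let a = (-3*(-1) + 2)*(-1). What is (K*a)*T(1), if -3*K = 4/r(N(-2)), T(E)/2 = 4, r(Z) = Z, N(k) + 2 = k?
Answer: -40/3 ≈ -13.333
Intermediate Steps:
N(k) = -2 + k
T(E) = 8 (T(E) = 2*4 = 8)
K = 1/3 (K = -4/(3*(-2 - 2)) = -4/(3*(-4)) = -4*(-1)/(3*4) = -1/3*(-1) = 1/3 ≈ 0.33333)
a = -5 (a = (3 + 2)*(-1) = 5*(-1) = -5)
(K*a)*T(1) = ((1/3)*(-5))*8 = -5/3*8 = -40/3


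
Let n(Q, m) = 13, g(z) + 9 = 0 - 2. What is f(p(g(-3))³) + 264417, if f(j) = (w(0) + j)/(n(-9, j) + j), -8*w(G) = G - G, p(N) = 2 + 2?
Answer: 20360173/77 ≈ 2.6442e+5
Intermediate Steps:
g(z) = -11 (g(z) = -9 + (0 - 2) = -9 - 2 = -11)
p(N) = 4
w(G) = 0 (w(G) = -(G - G)/8 = -⅛*0 = 0)
f(j) = j/(13 + j) (f(j) = (0 + j)/(13 + j) = j/(13 + j))
f(p(g(-3))³) + 264417 = 4³/(13 + 4³) + 264417 = 64/(13 + 64) + 264417 = 64/77 + 264417 = 20360173/77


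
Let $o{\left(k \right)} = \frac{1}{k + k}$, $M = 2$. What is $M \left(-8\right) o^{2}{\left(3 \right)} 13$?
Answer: $- \frac{52}{9} \approx -5.7778$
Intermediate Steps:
$o{\left(k \right)} = \frac{1}{2 k}$
$M \left(-8\right) o^{2}{\left(3 \right)} 13 = 2 \left(-8\right) \left(\frac{1}{2 \cdot 3}\right)^{2} \cdot 13 = - 16 \left(\frac{1}{2} \cdot \frac{1}{3}\right)^{2} \cdot 13 = - \frac{16}{36} \cdot 13 = \left(-16\right) \frac{1}{36} \cdot 13 = \left(- \frac{4}{9}\right) 13 = - \frac{52}{9}$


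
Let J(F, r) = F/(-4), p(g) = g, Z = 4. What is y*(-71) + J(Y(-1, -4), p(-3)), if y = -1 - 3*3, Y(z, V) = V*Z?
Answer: 714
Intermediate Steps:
Y(z, V) = 4*V (Y(z, V) = V*4 = 4*V)
J(F, r) = -F/4 (J(F, r) = F*(-¼) = -F/4)
y = -10 (y = -1 - 9 = -10)
y*(-71) + J(Y(-1, -4), p(-3)) = -10*(-71) - (-4) = 710 - ¼*(-16) = 710 + 4 = 714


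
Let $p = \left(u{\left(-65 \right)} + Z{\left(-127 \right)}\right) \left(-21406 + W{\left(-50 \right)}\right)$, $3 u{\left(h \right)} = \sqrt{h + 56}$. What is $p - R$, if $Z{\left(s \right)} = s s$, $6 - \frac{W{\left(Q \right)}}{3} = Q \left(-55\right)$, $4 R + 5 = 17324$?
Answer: $- \frac{1912142527}{4} - 29638 i \approx -4.7804 \cdot 10^{8} - 29638.0 i$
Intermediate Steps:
$R = \frac{17319}{4}$ ($R = - \frac{5}{4} + \frac{1}{4} \cdot 17324 = - \frac{5}{4} + 4331 = \frac{17319}{4} \approx 4329.8$)
$W{\left(Q \right)} = 18 + 165 Q$ ($W{\left(Q \right)} = 18 - 3 Q \left(-55\right) = 18 - 3 \left(- 55 Q\right) = 18 + 165 Q$)
$Z{\left(s \right)} = s^{2}$
$u{\left(h \right)} = \frac{\sqrt{56 + h}}{3}$ ($u{\left(h \right)} = \frac{\sqrt{h + 56}}{3} = \frac{\sqrt{56 + h}}{3}$)
$p = -478031302 - 29638 i$ ($p = \left(\frac{\sqrt{56 - 65}}{3} + \left(-127\right)^{2}\right) \left(-21406 + \left(18 + 165 \left(-50\right)\right)\right) = \left(\frac{\sqrt{-9}}{3} + 16129\right) \left(-21406 + \left(18 - 8250\right)\right) = \left(\frac{3 i}{3} + 16129\right) \left(-21406 - 8232\right) = \left(i + 16129\right) \left(-29638\right) = \left(16129 + i\right) \left(-29638\right) = -478031302 - 29638 i \approx -4.7803 \cdot 10^{8} - 29638.0 i$)
$p - R = \left(-478031302 - 29638 i\right) - \frac{17319}{4} = - \frac{1912142527}{4} - 29638 i$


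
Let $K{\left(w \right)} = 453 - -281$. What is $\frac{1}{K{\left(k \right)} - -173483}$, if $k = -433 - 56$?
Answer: $\frac{1}{174217} \approx 5.74 \cdot 10^{-6}$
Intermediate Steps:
$k = -489$ ($k = -433 - 56 = -489$)
$K{\left(w \right)} = 734$ ($K{\left(w \right)} = 453 + 281 = 734$)
$\frac{1}{K{\left(k \right)} - -173483} = \frac{1}{734 - -173483} = \frac{1}{734 + \left(-98544 + 272027\right)} = \frac{1}{734 + 173483} = \frac{1}{174217}$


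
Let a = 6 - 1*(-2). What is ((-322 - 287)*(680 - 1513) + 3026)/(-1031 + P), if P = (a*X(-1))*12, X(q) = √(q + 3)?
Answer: -526143013/1044529 - 48991008*√2/1044529 ≈ -570.04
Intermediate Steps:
X(q) = √(3 + q)
a = 8 (a = 6 + 2 = 8)
P = 96*√2 (P = (8*√(3 - 1))*12 = (8*√2)*12 = 96*√2 ≈ 135.76)
((-322 - 287)*(680 - 1513) + 3026)/(-1031 + P) = ((-322 - 287)*(680 - 1513) + 3026)/(-1031 + 96*√2) = (-609*(-833) + 3026)/(-1031 + 96*√2) = (507297 + 3026)/(-1031 + 96*√2) = 510323/(-1031 + 96*√2)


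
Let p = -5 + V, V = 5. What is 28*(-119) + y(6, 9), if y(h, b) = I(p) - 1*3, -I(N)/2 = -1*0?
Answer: -3335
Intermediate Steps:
p = 0 (p = -5 + 5 = 0)
I(N) = 0 (I(N) = -(-2)*0 = -2*0 = 0)
y(h, b) = -3 (y(h, b) = 0 - 1*3 = 0 - 3 = -3)
28*(-119) + y(6, 9) = 28*(-119) - 3 = -3332 - 3 = -3335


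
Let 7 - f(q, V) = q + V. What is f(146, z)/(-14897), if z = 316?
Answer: 455/14897 ≈ 0.030543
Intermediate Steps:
f(q, V) = 7 - V - q (f(q, V) = 7 - (q + V) = 7 - (V + q) = 7 + (-V - q) = 7 - V - q)
f(146, z)/(-14897) = (7 - 1*316 - 1*146)/(-14897) = (7 - 316 - 146)*(-1/14897) = -455*(-1/14897) = 455/14897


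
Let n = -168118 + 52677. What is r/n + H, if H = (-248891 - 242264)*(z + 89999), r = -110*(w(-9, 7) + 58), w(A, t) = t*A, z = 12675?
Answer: -5821556696225820/115441 ≈ -5.0429e+10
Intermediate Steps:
w(A, t) = A*t
n = -115441
r = 550 (r = -110*(-9*7 + 58) = -110*(-63 + 58) = -110*(-5) = 550)
H = -50428848470 (H = (-248891 - 242264)*(12675 + 89999) = -491155*102674 = -50428848470)
r/n + H = 550/(-115441) - 50428848470 = 550*(-1/115441) - 50428848470 = -550/115441 - 50428848470 = -5821556696225820/115441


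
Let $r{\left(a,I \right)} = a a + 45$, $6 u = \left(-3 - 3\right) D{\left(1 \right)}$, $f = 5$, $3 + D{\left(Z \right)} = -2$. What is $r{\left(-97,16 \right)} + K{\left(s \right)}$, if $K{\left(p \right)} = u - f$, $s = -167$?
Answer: $9454$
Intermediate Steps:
$D{\left(Z \right)} = -5$ ($D{\left(Z \right)} = -3 - 2 = -5$)
$u = 5$ ($u = \frac{\left(-3 - 3\right) \left(-5\right)}{6} = \frac{\left(-6\right) \left(-5\right)}{6} = \frac{1}{6} \cdot 30 = 5$)
$K{\left(p \right)} = 0$ ($K{\left(p \right)} = 5 - 5 = 0$)
$r{\left(a,I \right)} = 45 + a^{2}$ ($r{\left(a,I \right)} = a^{2} + 45 = 45 + a^{2}$)
$r{\left(-97,16 \right)} + K{\left(s \right)} = \left(45 + \left(-97\right)^{2}\right) + 0 = \left(45 + 9409\right) + 0 = 9454 + 0 = 9454$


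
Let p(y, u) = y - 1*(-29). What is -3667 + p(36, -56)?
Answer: -3602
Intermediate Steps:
p(y, u) = 29 + y (p(y, u) = y + 29 = 29 + y)
-3667 + p(36, -56) = -3667 + (29 + 36) = -3667 + 65 = -3602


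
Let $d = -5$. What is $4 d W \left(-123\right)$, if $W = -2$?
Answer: $-4920$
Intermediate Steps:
$4 d W \left(-123\right) = 4 \left(-5\right) \left(-2\right) \left(-123\right) = \left(-20\right) \left(-2\right) \left(-123\right) = 40 \left(-123\right) = -4920$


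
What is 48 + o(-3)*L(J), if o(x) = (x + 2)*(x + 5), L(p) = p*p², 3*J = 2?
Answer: 1280/27 ≈ 47.407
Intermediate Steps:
J = ⅔ (J = (⅓)*2 = ⅔ ≈ 0.66667)
L(p) = p³
o(x) = (2 + x)*(5 + x)
48 + o(-3)*L(J) = 48 + (10 + (-3)² + 7*(-3))*(⅔)³ = 48 + (10 + 9 - 21)*(8/27) = 48 - 2*8/27 = 48 - 16/27 = 1280/27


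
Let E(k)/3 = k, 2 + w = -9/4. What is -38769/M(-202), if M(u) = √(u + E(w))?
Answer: 77538*I*√859/859 ≈ 2645.6*I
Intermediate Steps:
w = -17/4 (w = -2 - 9/4 = -17/4 ≈ -4.2500)
E(k) = 3*k
M(u) = √(-51/4 + u) (M(u) = √(u + 3*(-17/4)) = √(u - 51/4) = √(-51/4 + u))
-38769/M(-202) = -38769*2/√(-51 + 4*(-202)) = -38769*2/√(-51 - 808) = -38769*(-2*I*√859/859) = -(-77538)*I*√859/859 = 77538*I*√859/859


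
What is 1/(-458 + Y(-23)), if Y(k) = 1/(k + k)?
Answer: -46/21069 ≈ -0.0021833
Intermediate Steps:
Y(k) = 1/(2*k)
1/(-458 + Y(-23)) = 1/(-458 + (½)/(-23)) = 1/(-458 + (½)*(-1/23)) = 1/(-458 - 1/46) = 1/(-21069/46) = -46/21069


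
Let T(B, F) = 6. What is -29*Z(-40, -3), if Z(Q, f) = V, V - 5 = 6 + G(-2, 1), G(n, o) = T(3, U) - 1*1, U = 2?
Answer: -464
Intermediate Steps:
G(n, o) = 5 (G(n, o) = 6 - 1*1 = 6 - 1 = 5)
V = 16 (V = 5 + (6 + 5) = 5 + 11 = 16)
Z(Q, f) = 16
-29*Z(-40, -3) = -29*16 = -464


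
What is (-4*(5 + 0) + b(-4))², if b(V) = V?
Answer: 576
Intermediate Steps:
(-4*(5 + 0) + b(-4))² = (-4*(5 + 0) - 4)² = (-4*5 - 4)² = (-20 - 4)² = (-24)² = 576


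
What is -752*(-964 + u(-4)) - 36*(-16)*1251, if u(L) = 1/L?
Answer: 1445692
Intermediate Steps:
-752*(-964 + u(-4)) - 36*(-16)*1251 = -752*(-964 + 1/(-4)) - 36*(-16)*1251 = -752*(-964 - 1/4) - (-576)*1251 = -752*(-3857/4) - 1*(-720576) = 725116 + 720576 = 1445692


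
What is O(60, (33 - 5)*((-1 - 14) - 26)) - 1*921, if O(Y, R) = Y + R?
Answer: -2009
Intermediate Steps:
O(Y, R) = R + Y
O(60, (33 - 5)*((-1 - 14) - 26)) - 1*921 = ((33 - 5)*((-1 - 14) - 26) + 60) - 1*921 = (28*(-15 - 26) + 60) - 921 = (28*(-41) + 60) - 921 = (-1148 + 60) - 921 = -1088 - 921 = -2009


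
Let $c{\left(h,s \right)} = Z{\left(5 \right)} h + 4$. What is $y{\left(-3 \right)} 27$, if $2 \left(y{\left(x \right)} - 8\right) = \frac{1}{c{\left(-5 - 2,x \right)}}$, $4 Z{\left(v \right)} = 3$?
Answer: $\frac{1026}{5} \approx 205.2$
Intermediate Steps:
$Z{\left(v \right)} = \frac{3}{4}$ ($Z{\left(v \right)} = \frac{1}{4} \cdot 3 = \frac{3}{4}$)
$c{\left(h,s \right)} = 4 + \frac{3 h}{4}$ ($c{\left(h,s \right)} = \frac{3 h}{4} + 4 = 4 + \frac{3 h}{4}$)
$y{\left(x \right)} = \frac{38}{5}$ ($y{\left(x \right)} = 8 + \frac{1}{2 \left(4 + \frac{3 \left(-5 - 2\right)}{4}\right)} = 8 + \frac{1}{2 \left(4 + \frac{3}{4} \left(-7\right)\right)} = 8 + \frac{1}{2 \left(4 - \frac{21}{4}\right)} = 8 + \frac{1}{2 \left(- \frac{5}{4}\right)} = 8 + \frac{1}{2} \left(- \frac{4}{5}\right) = 8 - \frac{2}{5} = \frac{38}{5}$)
$y{\left(-3 \right)} 27 = \frac{38}{5} \cdot 27 = \frac{1026}{5}$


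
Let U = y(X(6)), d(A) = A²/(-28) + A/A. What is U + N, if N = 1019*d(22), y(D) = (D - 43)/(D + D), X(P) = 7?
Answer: -116184/7 ≈ -16598.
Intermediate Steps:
y(D) = (-43 + D)/(2*D) (y(D) = (-43 + D)/((2*D)) = (-43 + D)*(1/(2*D)) = (-43 + D)/(2*D))
d(A) = 1 - A²/28 (d(A) = A²*(-1/28) + 1 = -A²/28 + 1 = 1 - A²/28)
U = -18/7 (U = (½)*(-43 + 7)/7 = (½)*(⅐)*(-36) = -18/7 ≈ -2.5714)
N = -116166/7 (N = 1019*(1 - 1/28*22²) = 1019*(1 - 1/28*484) = 1019*(1 - 121/7) = 1019*(-114/7) = -116166/7 ≈ -16595.)
U + N = -18/7 - 116166/7 = -116184/7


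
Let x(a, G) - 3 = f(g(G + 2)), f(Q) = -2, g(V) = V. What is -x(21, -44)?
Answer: -1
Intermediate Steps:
x(a, G) = 1 (x(a, G) = 3 - 2 = 1)
-x(21, -44) = -1*1 = -1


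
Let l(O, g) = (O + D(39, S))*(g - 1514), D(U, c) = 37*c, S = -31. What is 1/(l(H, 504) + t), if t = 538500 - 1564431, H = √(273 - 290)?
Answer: 132539/17583928221 + 1010*I*√17/17583928221 ≈ 7.5375e-6 + 2.3683e-7*I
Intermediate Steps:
H = I*√17 (H = √(-17) = I*√17 ≈ 4.1231*I)
l(O, g) = (-1514 + g)*(-1147 + O) (l(O, g) = (O + 37*(-31))*(g - 1514) = (O - 1147)*(-1514 + g) = (-1147 + O)*(-1514 + g) = (-1514 + g)*(-1147 + O))
t = -1025931
1/(l(H, 504) + t) = 1/((1736558 - 1514*I*√17 - 1147*504 + (I*√17)*504) - 1025931) = 1/((1736558 - 1514*I*√17 - 578088 + 504*I*√17) - 1025931) = 1/((1158470 - 1010*I*√17) - 1025931) = 1/(132539 - 1010*I*√17)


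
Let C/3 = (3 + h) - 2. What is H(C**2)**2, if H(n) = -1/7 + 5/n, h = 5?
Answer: 83521/5143824 ≈ 0.016237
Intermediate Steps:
C = 18 (C = 3*((3 + 5) - 2) = 3*(8 - 2) = 3*6 = 18)
H(n) = -1/7 + 5/n (H(n) = -1*1/7 + 5/n = -1/7 + 5/n)
H(C**2)**2 = ((35 - 1*18**2)/(7*(18**2)))**2 = ((1/7)*(35 - 1*324)/324)**2 = ((1/7)*(1/324)*(35 - 324))**2 = ((1/7)*(1/324)*(-289))**2 = (-289/2268)**2 = 83521/5143824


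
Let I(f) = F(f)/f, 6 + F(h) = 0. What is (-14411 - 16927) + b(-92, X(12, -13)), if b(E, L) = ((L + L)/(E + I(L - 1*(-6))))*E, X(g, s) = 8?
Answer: -20265382/647 ≈ -31322.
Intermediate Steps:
F(h) = -6 (F(h) = -6 + 0 = -6)
I(f) = -6/f
b(E, L) = 2*E*L/(E - 6/(6 + L)) (b(E, L) = ((L + L)/(E - 6/(L - 1*(-6))))*E = ((2*L)/(E - 6/(L + 6)))*E = ((2*L)/(E - 6/(6 + L)))*E = (2*L/(E - 6/(6 + L)))*E = 2*E*L/(E - 6/(6 + L)))
(-14411 - 16927) + b(-92, X(12, -13)) = (-14411 - 16927) + 2*(-92)*8*(6 + 8)/(-6 - 92*(6 + 8)) = -31338 + 2*(-92)*8*14/(-6 - 92*14) = -31338 + 2*(-92)*8*14/(-6 - 1288) = -31338 + 2*(-92)*8*14/(-1294) = -31338 + 2*(-92)*8*(-1/1294)*14 = -31338 + 10304/647 = -20265382/647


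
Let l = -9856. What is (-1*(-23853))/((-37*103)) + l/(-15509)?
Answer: -332374961/59104799 ≈ -5.6235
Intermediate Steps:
(-1*(-23853))/((-37*103)) + l/(-15509) = (-1*(-23853))/((-37*103)) - 9856/(-15509) = 23853/(-3811) - 9856*(-1/15509) = 23853*(-1/3811) + 9856/15509 = -23853/3811 + 9856/15509 = -332374961/59104799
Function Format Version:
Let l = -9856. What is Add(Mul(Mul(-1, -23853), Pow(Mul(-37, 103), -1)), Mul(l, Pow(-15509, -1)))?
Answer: Rational(-332374961, 59104799) ≈ -5.6235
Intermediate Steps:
Add(Mul(Mul(-1, -23853), Pow(Mul(-37, 103), -1)), Mul(l, Pow(-15509, -1))) = Add(Mul(Mul(-1, -23853), Pow(Mul(-37, 103), -1)), Mul(-9856, Pow(-15509, -1))) = Add(Mul(23853, Pow(-3811, -1)), Mul(-9856, Rational(-1, 15509))) = Add(Mul(23853, Rational(-1, 3811)), Rational(9856, 15509)) = Add(Rational(-23853, 3811), Rational(9856, 15509)) = Rational(-332374961, 59104799)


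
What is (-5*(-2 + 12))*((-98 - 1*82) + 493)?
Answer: -15650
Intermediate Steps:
(-5*(-2 + 12))*((-98 - 1*82) + 493) = (-5*10)*((-98 - 82) + 493) = -50*(-180 + 493) = -50*313 = -15650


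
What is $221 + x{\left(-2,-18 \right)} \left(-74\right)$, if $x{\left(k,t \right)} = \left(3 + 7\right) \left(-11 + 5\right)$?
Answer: $4661$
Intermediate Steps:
$x{\left(k,t \right)} = -60$ ($x{\left(k,t \right)} = 10 \left(-6\right) = -60$)
$221 + x{\left(-2,-18 \right)} \left(-74\right) = 221 - -4440 = 221 + 4440 = 4661$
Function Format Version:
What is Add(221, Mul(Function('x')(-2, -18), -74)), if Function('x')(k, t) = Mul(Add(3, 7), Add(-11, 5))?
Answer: 4661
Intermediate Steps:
Function('x')(k, t) = -60 (Function('x')(k, t) = Mul(10, -6) = -60)
Add(221, Mul(Function('x')(-2, -18), -74)) = Add(221, Mul(-60, -74)) = Add(221, 4440) = 4661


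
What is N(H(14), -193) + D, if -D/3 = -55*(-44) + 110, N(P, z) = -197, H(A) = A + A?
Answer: -7787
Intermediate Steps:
H(A) = 2*A
D = -7590 (D = -3*(-55*(-44) + 110) = -3*(2420 + 110) = -3*2530 = -7590)
N(H(14), -193) + D = -197 - 7590 = -7787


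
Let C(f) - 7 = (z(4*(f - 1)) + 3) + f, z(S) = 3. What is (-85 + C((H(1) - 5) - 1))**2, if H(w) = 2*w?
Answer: 5776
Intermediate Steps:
C(f) = 13 + f (C(f) = 7 + ((3 + 3) + f) = 7 + (6 + f) = 13 + f)
(-85 + C((H(1) - 5) - 1))**2 = (-85 + (13 + ((2*1 - 5) - 1)))**2 = (-85 + (13 + ((2 - 5) - 1)))**2 = (-85 + (13 + (-3 - 1)))**2 = (-85 + (13 - 4))**2 = (-85 + 9)**2 = (-76)**2 = 5776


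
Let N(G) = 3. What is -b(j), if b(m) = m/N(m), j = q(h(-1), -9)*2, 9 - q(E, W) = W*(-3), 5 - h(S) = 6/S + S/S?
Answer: 12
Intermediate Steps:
h(S) = 4 - 6/S (h(S) = 5 - (6/S + S/S) = 5 - (6/S + 1) = 5 - (1 + 6/S) = 5 + (-1 - 6/S) = 4 - 6/S)
q(E, W) = 9 + 3*W (q(E, W) = 9 - W*(-3) = 9 - (-3)*W = 9 + 3*W)
j = -36 (j = (9 + 3*(-9))*2 = (9 - 27)*2 = -18*2 = -36)
b(m) = m/3
-b(j) = -(-36)/3 = -1*(-12) = 12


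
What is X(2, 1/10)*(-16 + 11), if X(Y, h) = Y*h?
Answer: -1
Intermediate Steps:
X(2, 1/10)*(-16 + 11) = (2/10)*(-16 + 11) = (2*(⅒))*(-5) = (⅕)*(-5) = -1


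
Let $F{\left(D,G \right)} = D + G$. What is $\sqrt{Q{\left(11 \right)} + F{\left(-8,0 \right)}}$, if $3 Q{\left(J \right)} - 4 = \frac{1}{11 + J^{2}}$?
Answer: $\frac{i \sqrt{29029}}{66} \approx 2.5815 i$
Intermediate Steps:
$Q{\left(J \right)} = \frac{4}{3} + \frac{1}{3 \left(11 + J^{2}\right)}$
$\sqrt{Q{\left(11 \right)} + F{\left(-8,0 \right)}} = \sqrt{\frac{45 + 4 \cdot 11^{2}}{3 \left(11 + 11^{2}\right)} + \left(-8 + 0\right)} = \sqrt{\frac{45 + 4 \cdot 121}{3 \left(11 + 121\right)} - 8} = \sqrt{\frac{45 + 484}{3 \cdot 132} - 8} = \sqrt{\frac{1}{3} \cdot \frac{1}{132} \cdot 529 - 8} = \sqrt{\frac{529}{396} - 8} = \sqrt{- \frac{2639}{396}} = \frac{i \sqrt{29029}}{66}$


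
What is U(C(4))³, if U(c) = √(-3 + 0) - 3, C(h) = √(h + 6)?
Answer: 24*I*√3 ≈ 41.569*I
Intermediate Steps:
C(h) = √(6 + h)
U(c) = -3 + I*√3 (U(c) = √(-3) - 3 = I*√3 - 3 = -3 + I*√3)
U(C(4))³ = (-3 + I*√3)³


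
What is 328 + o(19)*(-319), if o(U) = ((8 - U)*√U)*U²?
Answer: 328 + 1266749*√19 ≈ 5.5220e+6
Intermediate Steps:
o(U) = U^(5/2)*(8 - U) (o(U) = (√U*(8 - U))*U² = U^(5/2)*(8 - U))
328 + o(19)*(-319) = 328 + (19^(5/2)*(8 - 1*19))*(-319) = 328 + ((361*√19)*(8 - 19))*(-319) = 328 + ((361*√19)*(-11))*(-319) = 328 - 3971*√19*(-319) = 328 + 1266749*√19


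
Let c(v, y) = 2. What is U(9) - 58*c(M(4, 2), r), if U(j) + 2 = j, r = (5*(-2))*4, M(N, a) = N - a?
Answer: -109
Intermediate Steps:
r = -40 (r = -10*4 = -40)
U(j) = -2 + j
U(9) - 58*c(M(4, 2), r) = (-2 + 9) - 58*2 = 7 - 116 = -109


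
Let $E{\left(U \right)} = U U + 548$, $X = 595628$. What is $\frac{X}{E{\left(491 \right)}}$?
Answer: $\frac{595628}{241629} \approx 2.465$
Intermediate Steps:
$E{\left(U \right)} = 548 + U^{2}$ ($E{\left(U \right)} = U^{2} + 548 = 548 + U^{2}$)
$\frac{X}{E{\left(491 \right)}} = \frac{595628}{548 + 491^{2}} = \frac{595628}{548 + 241081} = \frac{595628}{241629}$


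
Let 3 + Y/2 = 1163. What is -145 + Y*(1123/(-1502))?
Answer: -1411575/751 ≈ -1879.6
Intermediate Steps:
Y = 2320 (Y = -6 + 2*1163 = -6 + 2326 = 2320)
-145 + Y*(1123/(-1502)) = -145 + 2320*(1123/(-1502)) = -145 + 2320*(1123*(-1/1502)) = -145 + 2320*(-1123/1502) = -145 - 1302680/751 = -1411575/751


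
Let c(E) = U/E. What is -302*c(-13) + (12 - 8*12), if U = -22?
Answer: -7736/13 ≈ -595.08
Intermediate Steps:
c(E) = -22/E
-302*c(-13) + (12 - 8*12) = -(-6644)/(-13) + (12 - 8*12) = -(-6644)*(-1)/13 + (12 - 96) = -302*22/13 - 84 = -6644/13 - 84 = -7736/13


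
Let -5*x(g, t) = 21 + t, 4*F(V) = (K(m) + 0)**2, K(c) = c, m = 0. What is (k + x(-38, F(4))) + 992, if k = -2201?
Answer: -6066/5 ≈ -1213.2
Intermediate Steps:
F(V) = 0 (F(V) = (0 + 0)**2/4 = (1/4)*0**2 = (1/4)*0 = 0)
x(g, t) = -21/5 - t/5 (x(g, t) = -(21 + t)/5 = -21/5 - t/5)
(k + x(-38, F(4))) + 992 = (-2201 + (-21/5 - 1/5*0)) + 992 = (-2201 + (-21/5 + 0)) + 992 = (-2201 - 21/5) + 992 = -11026/5 + 992 = -6066/5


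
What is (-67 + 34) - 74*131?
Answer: -9727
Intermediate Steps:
(-67 + 34) - 74*131 = -33 - 9694 = -9727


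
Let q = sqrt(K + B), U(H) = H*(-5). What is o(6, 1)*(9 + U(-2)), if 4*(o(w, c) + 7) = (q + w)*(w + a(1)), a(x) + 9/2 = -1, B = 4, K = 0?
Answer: -114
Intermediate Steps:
a(x) = -11/2 (a(x) = -9/2 - 1 = -11/2)
U(H) = -5*H
q = 2 (q = sqrt(0 + 4) = sqrt(4) = 2)
o(w, c) = -7 + (2 + w)*(-11/2 + w)/4 (o(w, c) = -7 + ((2 + w)*(w - 11/2))/4 = -7 + ((2 + w)*(-11/2 + w))/4 = -7 + (2 + w)*(-11/2 + w)/4)
o(6, 1)*(9 + U(-2)) = (-39/4 - 7/8*6 + (1/4)*6**2)*(9 - 5*(-2)) = (-39/4 - 21/4 + (1/4)*36)*(9 + 10) = (-39/4 - 21/4 + 9)*19 = -6*19 = -114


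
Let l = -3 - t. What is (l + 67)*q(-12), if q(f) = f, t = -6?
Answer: -840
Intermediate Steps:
l = 3 (l = -3 - 1*(-6) = -3 + 6 = 3)
(l + 67)*q(-12) = (3 + 67)*(-12) = 70*(-12) = -840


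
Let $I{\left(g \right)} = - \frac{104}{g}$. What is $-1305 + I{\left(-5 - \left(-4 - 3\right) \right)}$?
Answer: $-1357$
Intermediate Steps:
$-1305 + I{\left(-5 - \left(-4 - 3\right) \right)} = -1305 - \frac{104}{-5 - \left(-4 - 3\right)} = -1305 - \frac{104}{-5 - -7} = -1305 - \frac{104}{-5 + 7} = -1305 - \frac{104}{2} = -1305 - 52 = -1357$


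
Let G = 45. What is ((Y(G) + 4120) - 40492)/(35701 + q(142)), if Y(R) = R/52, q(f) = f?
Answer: -1891299/1863836 ≈ -1.0147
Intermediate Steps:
Y(R) = R/52 (Y(R) = R*(1/52) = R/52)
((Y(G) + 4120) - 40492)/(35701 + q(142)) = (((1/52)*45 + 4120) - 40492)/(35701 + 142) = ((45/52 + 4120) - 40492)/35843 = (214285/52 - 40492)*(1/35843) = -1891299/52*1/35843 = -1891299/1863836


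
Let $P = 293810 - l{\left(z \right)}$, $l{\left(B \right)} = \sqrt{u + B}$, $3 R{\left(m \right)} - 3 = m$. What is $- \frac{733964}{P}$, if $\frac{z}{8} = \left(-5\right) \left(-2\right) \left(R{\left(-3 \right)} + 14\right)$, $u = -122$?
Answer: $- \frac{107822981420}{43162157551} - \frac{366982 \sqrt{998}}{43162157551} \approx -2.4984$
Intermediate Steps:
$R{\left(m \right)} = 1 + \frac{m}{3}$
$z = 1120$ ($z = 8 \left(-5\right) \left(-2\right) \left(\left(1 + \frac{1}{3} \left(-3\right)\right) + 14\right) = 8 \cdot 10 \left(\left(1 - 1\right) + 14\right) = 8 \cdot 10 \left(0 + 14\right) = 8 \cdot 10 \cdot 14 = 8 \cdot 140 = 1120$)
$l{\left(B \right)} = \sqrt{-122 + B}$
$P = 293810 - \sqrt{998}$ ($P = 293810 - \sqrt{-122 + 1120} = 293810 - \sqrt{998} \approx 2.9378 \cdot 10^{5}$)
$- \frac{733964}{P} = - \frac{733964}{293810 - \sqrt{998}}$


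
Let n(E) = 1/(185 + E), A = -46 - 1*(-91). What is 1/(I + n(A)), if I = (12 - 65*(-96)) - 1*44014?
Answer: -230/8685259 ≈ -2.6482e-5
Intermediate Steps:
A = 45 (A = -46 + 91 = 45)
I = -37762 (I = (12 + 6240) - 44014 = 6252 - 44014 = -37762)
1/(I + n(A)) = 1/(-37762 + 1/(185 + 45)) = 1/(-37762 + 1/230) = 1/(-8685259/230) = -230/8685259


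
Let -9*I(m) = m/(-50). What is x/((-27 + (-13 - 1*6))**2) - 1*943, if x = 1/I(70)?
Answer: -13967671/14812 ≈ -943.00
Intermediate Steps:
I(m) = m/450 (I(m) = -m/(9*(-50)) = -m*(-1)/(9*50) = -(-1)*m/450 = m/450)
x = 45/7 (x = 1/((1/450)*70) = 1/(7/45) = 45/7 ≈ 6.4286)
x/((-27 + (-13 - 1*6))**2) - 1*943 = 45/(7*((-27 + (-13 - 1*6))**2)) - 1*943 = 45/(7*((-27 + (-13 - 6))**2)) - 943 = 45/(7*((-27 - 19)**2)) - 943 = 45/(7*((-46)**2)) - 943 = (45/7)/2116 - 943 = (45/7)*(1/2116) - 943 = 45/14812 - 943 = -13967671/14812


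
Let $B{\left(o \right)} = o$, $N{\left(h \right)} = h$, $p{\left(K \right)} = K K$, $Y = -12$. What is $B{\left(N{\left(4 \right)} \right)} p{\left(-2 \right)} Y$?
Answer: $-192$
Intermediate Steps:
$p{\left(K \right)} = K^{2}$
$B{\left(N{\left(4 \right)} \right)} p{\left(-2 \right)} Y = 4 \left(-2\right)^{2} \left(-12\right) = 4 \cdot 4 \left(-12\right) = 16 \left(-12\right) = -192$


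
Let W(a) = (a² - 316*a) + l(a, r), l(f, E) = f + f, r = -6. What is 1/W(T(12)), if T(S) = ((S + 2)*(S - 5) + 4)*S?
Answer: 1/1113840 ≈ 8.9779e-7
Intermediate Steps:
T(S) = S*(4 + (-5 + S)*(2 + S)) (T(S) = ((2 + S)*(-5 + S) + 4)*S = ((-5 + S)*(2 + S) + 4)*S = (4 + (-5 + S)*(2 + S))*S = S*(4 + (-5 + S)*(2 + S)))
l(f, E) = 2*f
W(a) = a² - 314*a (W(a) = (a² - 316*a) + 2*a = a² - 314*a)
1/W(T(12)) = 1/((12*(-6 + 12² - 3*12))*(-314 + 12*(-6 + 12² - 3*12))) = 1/((12*(-6 + 144 - 36))*(-314 + 12*(-6 + 144 - 36))) = 1/((12*102)*(-314 + 12*102)) = 1/(1224*(-314 + 1224)) = 1/(1224*910) = 1/1113840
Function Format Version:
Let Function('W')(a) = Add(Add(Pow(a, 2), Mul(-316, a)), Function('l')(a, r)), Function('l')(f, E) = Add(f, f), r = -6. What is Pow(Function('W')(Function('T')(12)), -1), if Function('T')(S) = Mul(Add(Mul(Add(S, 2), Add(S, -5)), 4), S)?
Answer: Rational(1, 1113840) ≈ 8.9779e-7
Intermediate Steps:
Function('T')(S) = Mul(S, Add(4, Mul(Add(-5, S), Add(2, S)))) (Function('T')(S) = Mul(Add(Mul(Add(2, S), Add(-5, S)), 4), S) = Mul(Add(Mul(Add(-5, S), Add(2, S)), 4), S) = Mul(Add(4, Mul(Add(-5, S), Add(2, S))), S) = Mul(S, Add(4, Mul(Add(-5, S), Add(2, S)))))
Function('l')(f, E) = Mul(2, f)
Function('W')(a) = Add(Pow(a, 2), Mul(-314, a)) (Function('W')(a) = Add(Add(Pow(a, 2), Mul(-316, a)), Mul(2, a)) = Add(Pow(a, 2), Mul(-314, a)))
Pow(Function('W')(Function('T')(12)), -1) = Pow(Mul(Mul(12, Add(-6, Pow(12, 2), Mul(-3, 12))), Add(-314, Mul(12, Add(-6, Pow(12, 2), Mul(-3, 12))))), -1) = Pow(Mul(Mul(12, Add(-6, 144, -36)), Add(-314, Mul(12, Add(-6, 144, -36)))), -1) = Pow(Mul(Mul(12, 102), Add(-314, Mul(12, 102))), -1) = Pow(Mul(1224, Add(-314, 1224)), -1) = Pow(Mul(1224, 910), -1) = Pow(1113840, -1) = Rational(1, 1113840)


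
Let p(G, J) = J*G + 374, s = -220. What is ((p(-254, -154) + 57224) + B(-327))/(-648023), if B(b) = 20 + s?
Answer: -96514/648023 ≈ -0.14894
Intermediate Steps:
p(G, J) = 374 + G*J (p(G, J) = G*J + 374 = 374 + G*J)
B(b) = -200 (B(b) = 20 - 220 = -200)
((p(-254, -154) + 57224) + B(-327))/(-648023) = (((374 - 254*(-154)) + 57224) - 200)/(-648023) = (((374 + 39116) + 57224) - 200)*(-1/648023) = ((39490 + 57224) - 200)*(-1/648023) = (96714 - 200)*(-1/648023) = 96514*(-1/648023) = -96514/648023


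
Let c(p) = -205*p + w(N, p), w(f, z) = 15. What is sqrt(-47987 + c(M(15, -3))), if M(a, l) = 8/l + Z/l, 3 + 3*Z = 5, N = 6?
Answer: I*sqrt(426418)/3 ≈ 217.67*I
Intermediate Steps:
Z = 2/3 (Z = -1 + (1/3)*5 = -1 + 5/3 = 2/3 ≈ 0.66667)
M(a, l) = 26/(3*l) (M(a, l) = 8/l + 2/(3*l) = 26/(3*l))
c(p) = 15 - 205*p (c(p) = -205*p + 15 = 15 - 205*p)
sqrt(-47987 + c(M(15, -3))) = sqrt(-47987 + (15 - 5330/(3*(-3)))) = sqrt(-47987 + (15 - 5330*(-1)/(3*3))) = sqrt(-47987 + (15 - 205*(-26/9))) = sqrt(-47987 + (15 + 5330/9)) = sqrt(-47987 + 5465/9) = sqrt(-426418/9) = I*sqrt(426418)/3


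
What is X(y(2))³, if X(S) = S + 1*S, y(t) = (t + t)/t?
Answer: 64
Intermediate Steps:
y(t) = 2 (y(t) = (2*t)/t = 2)
X(S) = 2*S (X(S) = S + S = 2*S)
X(y(2))³ = (2*2)³ = 4³ = 64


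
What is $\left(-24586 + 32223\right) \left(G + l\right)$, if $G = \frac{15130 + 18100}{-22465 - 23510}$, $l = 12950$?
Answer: $\frac{909326928748}{9195} \approx 9.8894 \cdot 10^{7}$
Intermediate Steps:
$G = - \frac{6646}{9195}$ ($G = \frac{33230}{-45975} = 33230 \left(- \frac{1}{45975}\right) = - \frac{6646}{9195} \approx -0.72278$)
$\left(-24586 + 32223\right) \left(G + l\right) = \left(-24586 + 32223\right) \left(- \frac{6646}{9195} + 12950\right) = 7637 \cdot \frac{119068604}{9195} = \frac{909326928748}{9195}$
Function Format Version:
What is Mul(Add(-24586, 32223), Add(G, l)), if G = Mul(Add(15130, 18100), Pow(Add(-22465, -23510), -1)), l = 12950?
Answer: Rational(909326928748, 9195) ≈ 9.8894e+7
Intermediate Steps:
G = Rational(-6646, 9195) (G = Mul(33230, Pow(-45975, -1)) = Mul(33230, Rational(-1, 45975)) = Rational(-6646, 9195) ≈ -0.72278)
Mul(Add(-24586, 32223), Add(G, l)) = Mul(Add(-24586, 32223), Add(Rational(-6646, 9195), 12950)) = Mul(7637, Rational(119068604, 9195)) = Rational(909326928748, 9195)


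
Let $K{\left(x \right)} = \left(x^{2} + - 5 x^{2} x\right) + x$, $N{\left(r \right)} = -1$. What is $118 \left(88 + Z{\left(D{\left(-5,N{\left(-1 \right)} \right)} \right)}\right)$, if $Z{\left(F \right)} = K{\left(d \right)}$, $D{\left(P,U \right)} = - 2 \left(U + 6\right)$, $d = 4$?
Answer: $-25016$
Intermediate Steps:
$K{\left(x \right)} = x + x^{2} - 5 x^{3}$ ($K{\left(x \right)} = \left(x^{2} - 5 x^{3}\right) + x = x + x^{2} - 5 x^{3}$)
$D{\left(P,U \right)} = -12 - 2 U$ ($D{\left(P,U \right)} = - 2 \left(6 + U\right) = -12 - 2 U$)
$Z{\left(F \right)} = -300$ ($Z{\left(F \right)} = 4 \left(1 + 4 - 5 \cdot 4^{2}\right) = 4 \left(1 + 4 - 80\right) = 4 \left(-75\right) = -300$)
$118 \left(88 + Z{\left(D{\left(-5,N{\left(-1 \right)} \right)} \right)}\right) = 118 \left(88 - 300\right) = 118 \left(-212\right) = -25016$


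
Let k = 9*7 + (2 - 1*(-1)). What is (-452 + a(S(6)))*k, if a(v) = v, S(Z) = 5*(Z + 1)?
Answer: -27522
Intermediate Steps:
S(Z) = 5 + 5*Z (S(Z) = 5*(1 + Z) = 5 + 5*Z)
k = 66 (k = 63 + (2 + 1) = 63 + 3 = 66)
(-452 + a(S(6)))*k = (-452 + (5 + 5*6))*66 = (-452 + (5 + 30))*66 = (-452 + 35)*66 = -417*66 = -27522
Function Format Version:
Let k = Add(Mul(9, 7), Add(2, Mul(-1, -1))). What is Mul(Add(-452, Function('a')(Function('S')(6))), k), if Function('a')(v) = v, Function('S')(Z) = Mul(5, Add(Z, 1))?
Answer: -27522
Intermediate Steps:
Function('S')(Z) = Add(5, Mul(5, Z)) (Function('S')(Z) = Mul(5, Add(1, Z)) = Add(5, Mul(5, Z)))
k = 66 (k = Add(63, Add(2, 1)) = Add(63, 3) = 66)
Mul(Add(-452, Function('a')(Function('S')(6))), k) = Mul(Add(-452, Add(5, Mul(5, 6))), 66) = Mul(Add(-452, Add(5, 30)), 66) = Mul(Add(-452, 35), 66) = Mul(-417, 66) = -27522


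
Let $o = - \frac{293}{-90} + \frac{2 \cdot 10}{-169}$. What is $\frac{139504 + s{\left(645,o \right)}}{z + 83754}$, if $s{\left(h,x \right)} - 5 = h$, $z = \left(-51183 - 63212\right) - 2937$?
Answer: $- \frac{70077}{16789} \approx -4.174$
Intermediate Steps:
$o = \frac{47717}{15210}$ ($o = \left(-293\right) \left(- \frac{1}{90}\right) + 20 \left(- \frac{1}{169}\right) = \frac{293}{90} - \frac{20}{169} = \frac{47717}{15210} \approx 3.1372$)
$z = -117332$ ($z = -114395 - 2937 = -117332$)
$s{\left(h,x \right)} = 5 + h$
$\frac{139504 + s{\left(645,o \right)}}{z + 83754} = \frac{139504 + \left(5 + 645\right)}{-117332 + 83754} = \frac{139504 + 650}{-33578} = 140154 \left(- \frac{1}{33578}\right) = - \frac{70077}{16789}$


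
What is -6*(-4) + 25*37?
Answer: 949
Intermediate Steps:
-6*(-4) + 25*37 = 24 + 925 = 949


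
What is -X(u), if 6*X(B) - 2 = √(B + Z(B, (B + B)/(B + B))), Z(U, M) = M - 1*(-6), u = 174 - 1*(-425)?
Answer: -⅓ - √606/6 ≈ -4.4362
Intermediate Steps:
u = 599 (u = 174 + 425 = 599)
Z(U, M) = 6 + M (Z(U, M) = M + 6 = 6 + M)
X(B) = ⅓ + √(7 + B)/6 (X(B) = ⅓ + √(B + (6 + (B + B)/(B + B)))/6 = ⅓ + √(B + (6 + (2*B)/((2*B))))/6 = ⅓ + √(B + (6 + (2*B)*(1/(2*B))))/6 = ⅓ + √(B + (6 + 1))/6 = ⅓ + √(B + 7)/6 = ⅓ + √(7 + B)/6)
-X(u) = -(⅓ + √(7 + 599)/6) = -(⅓ + √606/6) = -⅓ - √606/6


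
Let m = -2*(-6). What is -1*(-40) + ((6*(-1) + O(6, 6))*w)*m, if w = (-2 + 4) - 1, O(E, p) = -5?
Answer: -92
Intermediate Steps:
m = 12
w = 1 (w = 2 - 1 = 1)
-1*(-40) + ((6*(-1) + O(6, 6))*w)*m = -1*(-40) + ((6*(-1) - 5)*1)*12 = 40 + ((-6 - 5)*1)*12 = 40 - 11*1*12 = 40 - 11*12 = 40 - 132 = -92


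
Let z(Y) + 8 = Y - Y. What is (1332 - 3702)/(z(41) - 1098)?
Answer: 15/7 ≈ 2.1429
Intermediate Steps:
z(Y) = -8 (z(Y) = -8 + (Y - Y) = -8 + 0 = -8)
(1332 - 3702)/(z(41) - 1098) = (1332 - 3702)/(-8 - 1098) = -2370/(-1106) = -2370*(-1/1106) = 15/7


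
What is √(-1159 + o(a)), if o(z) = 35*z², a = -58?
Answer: √116581 ≈ 341.44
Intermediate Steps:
√(-1159 + o(a)) = √(-1159 + 35*(-58)²) = √(-1159 + 35*3364) = √(-1159 + 117740) = √116581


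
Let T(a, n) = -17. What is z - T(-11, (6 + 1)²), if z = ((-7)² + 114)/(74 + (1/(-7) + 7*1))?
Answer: 10763/566 ≈ 19.016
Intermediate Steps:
z = 1141/566 (z = (49 + 114)/(74 + (-⅐ + 7)) = 163/(74 + 48/7) = 163/(566/7) = 163*(7/566) = 1141/566 ≈ 2.0159)
z - T(-11, (6 + 1)²) = 1141/566 - 1*(-17) = 1141/566 + 17 = 10763/566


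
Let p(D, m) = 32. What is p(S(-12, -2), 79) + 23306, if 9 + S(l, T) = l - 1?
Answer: 23338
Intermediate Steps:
S(l, T) = -10 + l (S(l, T) = -9 + (l - 1) = -9 + (-1 + l) = -10 + l)
p(S(-12, -2), 79) + 23306 = 32 + 23306 = 23338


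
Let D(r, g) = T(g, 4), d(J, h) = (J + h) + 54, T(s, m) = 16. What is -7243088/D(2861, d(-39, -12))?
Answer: -452693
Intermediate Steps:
d(J, h) = 54 + J + h
D(r, g) = 16
-7243088/D(2861, d(-39, -12)) = -7243088/16 = -7243088*1/16 = -452693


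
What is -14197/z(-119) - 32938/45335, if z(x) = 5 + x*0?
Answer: -128757137/45335 ≈ -2840.1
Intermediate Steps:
z(x) = 5 (z(x) = 5 + 0 = 5)
-14197/z(-119) - 32938/45335 = -14197/5 - 32938/45335 = -128757137/45335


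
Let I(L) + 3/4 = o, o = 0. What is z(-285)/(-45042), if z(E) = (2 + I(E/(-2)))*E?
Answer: 475/60056 ≈ 0.0079093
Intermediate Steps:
I(L) = -¾ (I(L) = -¾ + 0 = -¾)
z(E) = 5*E/4 (z(E) = (2 - ¾)*E = 5*E/4)
z(-285)/(-45042) = ((5/4)*(-285))/(-45042) = -1425/4*(-1/45042) = 475/60056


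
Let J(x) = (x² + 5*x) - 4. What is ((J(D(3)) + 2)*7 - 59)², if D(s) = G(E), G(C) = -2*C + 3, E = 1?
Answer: 961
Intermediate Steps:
G(C) = 3 - 2*C
D(s) = 1 (D(s) = 3 - 2*1 = 3 - 2 = 1)
J(x) = -4 + x² + 5*x
((J(D(3)) + 2)*7 - 59)² = (((-4 + 1² + 5*1) + 2)*7 - 59)² = (((-4 + 1 + 5) + 2)*7 - 59)² = ((2 + 2)*7 - 59)² = (4*7 - 59)² = (28 - 59)² = (-31)² = 961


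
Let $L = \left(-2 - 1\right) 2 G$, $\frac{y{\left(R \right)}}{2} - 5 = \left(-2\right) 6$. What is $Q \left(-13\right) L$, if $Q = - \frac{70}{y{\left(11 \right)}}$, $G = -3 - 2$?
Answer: $-1950$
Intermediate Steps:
$y{\left(R \right)} = -14$ ($y{\left(R \right)} = 10 + 2 \left(\left(-2\right) 6\right) = 10 + 2 \left(-12\right) = 10 - 24 = -14$)
$G = -5$
$Q = 5$ ($Q = - \frac{70}{-14} = \left(-70\right) \left(- \frac{1}{14}\right) = 5$)
$L = 30$ ($L = \left(-2 - 1\right) 2 \left(-5\right) = \left(-3\right) 2 \left(-5\right) = \left(-6\right) \left(-5\right) = 30$)
$Q \left(-13\right) L = 5 \left(-13\right) 30 = \left(-65\right) 30 = -1950$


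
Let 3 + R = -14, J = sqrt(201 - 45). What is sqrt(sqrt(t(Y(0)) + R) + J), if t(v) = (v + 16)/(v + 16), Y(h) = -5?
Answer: sqrt(2*sqrt(39) + 4*I) ≈ 3.578 + 0.55896*I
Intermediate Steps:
J = 2*sqrt(39) (J = sqrt(156) = 2*sqrt(39) ≈ 12.490)
R = -17 (R = -3 - 14 = -17)
t(v) = 1 (t(v) = (16 + v)/(16 + v) = 1)
sqrt(sqrt(t(Y(0)) + R) + J) = sqrt(sqrt(1 - 17) + 2*sqrt(39)) = sqrt(sqrt(-16) + 2*sqrt(39)) = sqrt(4*I + 2*sqrt(39)) = sqrt(2*sqrt(39) + 4*I)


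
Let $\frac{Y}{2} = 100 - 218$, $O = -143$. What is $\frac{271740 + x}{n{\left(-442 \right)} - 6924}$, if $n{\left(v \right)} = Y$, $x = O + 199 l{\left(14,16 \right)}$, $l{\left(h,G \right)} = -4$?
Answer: $- \frac{270801}{7160} \approx -37.821$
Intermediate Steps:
$Y = -236$ ($Y = 2 \left(100 - 218\right) = 2 \left(-118\right) = -236$)
$x = -939$ ($x = -143 + 199 \left(-4\right) = -143 - 796 = -939$)
$n{\left(v \right)} = -236$
$\frac{271740 + x}{n{\left(-442 \right)} - 6924} = \frac{271740 - 939}{-236 - 6924} = \frac{270801}{-7160} = 270801 \left(- \frac{1}{7160}\right) = - \frac{270801}{7160}$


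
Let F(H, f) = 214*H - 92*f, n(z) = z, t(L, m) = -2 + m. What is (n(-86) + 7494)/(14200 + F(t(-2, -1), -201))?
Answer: 3704/16025 ≈ 0.23114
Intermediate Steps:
F(H, f) = -92*f + 214*H
(n(-86) + 7494)/(14200 + F(t(-2, -1), -201)) = (-86 + 7494)/(14200 + (-92*(-201) + 214*(-2 - 1))) = 7408/(14200 + (18492 + 214*(-3))) = 7408/(14200 + (18492 - 642)) = 7408/(14200 + 17850) = 7408/32050 = 7408*(1/32050) = 3704/16025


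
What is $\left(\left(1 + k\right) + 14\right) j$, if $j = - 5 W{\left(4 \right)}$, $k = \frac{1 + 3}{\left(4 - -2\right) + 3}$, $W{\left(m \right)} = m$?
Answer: $- \frac{2780}{9} \approx -308.89$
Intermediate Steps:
$k = \frac{4}{9}$ ($k = \frac{4}{\left(4 + 2\right) + 3} = \frac{4}{6 + 3} = \frac{4}{9} \approx 0.44444$)
$j = -20$ ($j = \left(-5\right) 4 = -20$)
$\left(\left(1 + k\right) + 14\right) j = \left(\left(1 + \frac{4}{9}\right) + 14\right) \left(-20\right) = \left(\frac{13}{9} + 14\right) \left(-20\right) = \frac{139}{9} \left(-20\right) = - \frac{2780}{9}$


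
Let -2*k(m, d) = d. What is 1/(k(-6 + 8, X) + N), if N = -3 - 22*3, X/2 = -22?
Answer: -1/47 ≈ -0.021277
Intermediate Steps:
X = -44 (X = 2*(-22) = -44)
k(m, d) = -d/2
N = -69 (N = -3 - 66 = -69)
1/(k(-6 + 8, X) + N) = 1/(-½*(-44) - 69) = 1/(22 - 69) = 1/(-47) = -1/47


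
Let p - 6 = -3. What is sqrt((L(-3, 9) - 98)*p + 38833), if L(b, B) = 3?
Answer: 2*sqrt(9637) ≈ 196.34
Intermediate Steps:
p = 3 (p = 6 - 3 = 3)
sqrt((L(-3, 9) - 98)*p + 38833) = sqrt((3 - 98)*3 + 38833) = sqrt(-95*3 + 38833) = sqrt(-285 + 38833) = sqrt(38548) = 2*sqrt(9637)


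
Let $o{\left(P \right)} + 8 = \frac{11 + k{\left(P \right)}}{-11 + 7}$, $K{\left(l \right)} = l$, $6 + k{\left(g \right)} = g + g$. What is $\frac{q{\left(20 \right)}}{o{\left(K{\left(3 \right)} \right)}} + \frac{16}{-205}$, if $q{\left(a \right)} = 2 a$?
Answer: $- \frac{33488}{8815} \approx -3.799$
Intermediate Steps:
$k{\left(g \right)} = -6 + 2 g$ ($k{\left(g \right)} = -6 + \left(g + g\right) = -6 + 2 g$)
$o{\left(P \right)} = - \frac{37}{4} - \frac{P}{2}$ ($o{\left(P \right)} = -8 + \frac{11 + \left(-6 + 2 P\right)}{-11 + 7} = -8 + \frac{5 + 2 P}{-4} = -8 + \left(5 + 2 P\right) \left(- \frac{1}{4}\right) = -8 - \left(\frac{5}{4} + \frac{P}{2}\right) = - \frac{37}{4} - \frac{P}{2}$)
$\frac{q{\left(20 \right)}}{o{\left(K{\left(3 \right)} \right)}} + \frac{16}{-205} = \frac{2 \cdot 20}{- \frac{37}{4} - \frac{3}{2}} + \frac{16}{-205} = \frac{40}{- \frac{37}{4} - \frac{3}{2}} + 16 \left(- \frac{1}{205}\right) = \frac{40}{- \frac{43}{4}} - \frac{16}{205} = 40 \left(- \frac{4}{43}\right) - \frac{16}{205} = - \frac{160}{43} - \frac{16}{205} = - \frac{33488}{8815}$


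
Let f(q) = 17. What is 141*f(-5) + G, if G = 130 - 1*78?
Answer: 2449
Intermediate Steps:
G = 52 (G = 130 - 78 = 52)
141*f(-5) + G = 141*17 + 52 = 2397 + 52 = 2449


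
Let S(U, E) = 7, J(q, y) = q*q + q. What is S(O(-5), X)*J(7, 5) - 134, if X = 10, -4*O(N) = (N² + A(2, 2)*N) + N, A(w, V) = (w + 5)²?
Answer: 258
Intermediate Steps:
A(w, V) = (5 + w)²
O(N) = -25*N/2 - N²/4 (O(N) = -((N² + (5 + 2)²*N) + N)/4 = -((N² + 7²*N) + N)/4 = -((N² + 49*N) + N)/4 = -(N² + 50*N)/4 = -25*N/2 - N²/4)
J(q, y) = q + q² (J(q, y) = q² + q = q + q²)
S(O(-5), X)*J(7, 5) - 134 = 7*(7*(1 + 7)) - 134 = 7*(7*8) - 134 = 7*56 - 134 = 392 - 134 = 258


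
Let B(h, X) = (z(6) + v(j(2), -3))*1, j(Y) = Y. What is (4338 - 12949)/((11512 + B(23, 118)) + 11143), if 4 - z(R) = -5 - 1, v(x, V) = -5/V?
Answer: -25833/68000 ≈ -0.37990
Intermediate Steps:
z(R) = 10 (z(R) = 4 - (-5 - 1) = 4 - 1*(-6) = 4 + 6 = 10)
B(h, X) = 35/3 (B(h, X) = (10 - 5/(-3))*1 = (10 - 5*(-⅓))*1 = (10 + 5/3)*1 = (35/3)*1 = 35/3)
(4338 - 12949)/((11512 + B(23, 118)) + 11143) = (4338 - 12949)/((11512 + 35/3) + 11143) = -8611/(34571/3 + 11143) = -8611/68000/3 = -8611*3/68000 = -25833/68000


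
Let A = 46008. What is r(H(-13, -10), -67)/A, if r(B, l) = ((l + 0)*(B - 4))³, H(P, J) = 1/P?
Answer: 44776693151/101079576 ≈ 442.98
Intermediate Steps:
r(B, l) = l³*(-4 + B)³ (r(B, l) = (l*(-4 + B))³ = l³*(-4 + B)³)
r(H(-13, -10), -67)/A = ((-67)³*(-4 + 1/(-13))³)/46008 = -300763*(-4 - 1/13)³*(1/46008) = -300763*(-53/13)³*(1/46008) = -300763*(-148877/2197)*(1/46008) = (44776693151/2197)*(1/46008) = 44776693151/101079576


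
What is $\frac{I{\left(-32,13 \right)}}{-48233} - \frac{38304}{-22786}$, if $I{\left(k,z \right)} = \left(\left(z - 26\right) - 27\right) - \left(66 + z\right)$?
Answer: $\frac{925114183}{549518569} \approx 1.6835$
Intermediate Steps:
$I{\left(k,z \right)} = -119$ ($I{\left(k,z \right)} = \left(\left(-26 + z\right) - 27\right) - \left(66 + z\right) = \left(-53 + z\right) - \left(66 + z\right) = -119$)
$\frac{I{\left(-32,13 \right)}}{-48233} - \frac{38304}{-22786} = - \frac{119}{-48233} - \frac{38304}{-22786} = \left(-119\right) \left(- \frac{1}{48233}\right) - - \frac{19152}{11393} = \frac{119}{48233} + \frac{19152}{11393} = \frac{925114183}{549518569}$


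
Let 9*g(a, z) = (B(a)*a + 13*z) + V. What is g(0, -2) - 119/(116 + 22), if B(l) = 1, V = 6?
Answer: -1277/414 ≈ -3.0845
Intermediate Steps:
g(a, z) = ⅔ + a/9 + 13*z/9 (g(a, z) = ((1*a + 13*z) + 6)/9 = ((a + 13*z) + 6)/9 = (6 + a + 13*z)/9 = ⅔ + a/9 + 13*z/9)
g(0, -2) - 119/(116 + 22) = (⅔ + (⅑)*0 + (13/9)*(-2)) - 119/(116 + 22) = (⅔ + 0 - 26/9) - 119/138 = -20/9 - 119*1/138 = -20/9 - 119/138 = -1277/414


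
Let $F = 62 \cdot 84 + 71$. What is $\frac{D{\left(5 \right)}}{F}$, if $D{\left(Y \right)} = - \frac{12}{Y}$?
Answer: $- \frac{12}{26395} \approx -0.00045463$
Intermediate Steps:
$F = 5279$ ($F = 5208 + 71 = 5279$)
$\frac{D{\left(5 \right)}}{F} = \frac{\left(-12\right) \frac{1}{5}}{5279} = \left(-12\right) \frac{1}{5} \cdot \frac{1}{5279} = \left(- \frac{12}{5}\right) \frac{1}{5279} = - \frac{12}{26395}$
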